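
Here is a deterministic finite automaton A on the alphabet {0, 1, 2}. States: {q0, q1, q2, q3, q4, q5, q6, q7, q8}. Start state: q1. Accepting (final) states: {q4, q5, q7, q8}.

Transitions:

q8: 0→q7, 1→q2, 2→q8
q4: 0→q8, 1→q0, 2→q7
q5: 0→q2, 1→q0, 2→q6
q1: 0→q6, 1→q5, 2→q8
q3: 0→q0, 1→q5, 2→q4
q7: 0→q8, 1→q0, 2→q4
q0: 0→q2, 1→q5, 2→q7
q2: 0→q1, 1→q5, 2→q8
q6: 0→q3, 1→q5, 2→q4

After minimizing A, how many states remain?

3

All states are reachable from the start state.
Start with accepting vs non-accepting: {q4,q5,q7,q8} | {q0,q1,q2,q3,q6}.
On input 0, block {q4,q5,q7,q8} splits into {q4,q7,q8} and {q5}.
No further refinement is possible. Final partition (3 blocks): {q4,q7,q8} | {q0,q1,q2,q3,q6} | {q5}.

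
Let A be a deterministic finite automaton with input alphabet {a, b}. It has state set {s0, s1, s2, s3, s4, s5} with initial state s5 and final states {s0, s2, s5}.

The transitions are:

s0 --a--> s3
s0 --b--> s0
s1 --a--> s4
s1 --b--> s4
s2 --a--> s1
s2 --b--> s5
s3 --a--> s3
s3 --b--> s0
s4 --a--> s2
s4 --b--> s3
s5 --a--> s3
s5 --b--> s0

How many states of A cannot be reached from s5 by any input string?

3

Starting at s5 and following transitions, the reachable set is {s0, s3, s5}. That leaves s1, s2, s4 unreachable — 3 in total.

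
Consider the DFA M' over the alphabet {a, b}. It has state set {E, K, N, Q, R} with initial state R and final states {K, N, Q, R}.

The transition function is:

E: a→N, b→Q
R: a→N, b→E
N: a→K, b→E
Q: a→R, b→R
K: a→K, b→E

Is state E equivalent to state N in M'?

No

Every state is reachable, so we keep all 5.
Start with accepting vs non-accepting: {K,N,Q,R} | {E}.
Split {K,N,Q,R} by δ(·,b) → {K,N,R} and {Q}.
The partition is now stable with 3 blocks: {K,N,R} | {E} | {Q}.
E and N end up in different blocks, so they are distinguishable. For instance, the string 'ε' is accepted from only N.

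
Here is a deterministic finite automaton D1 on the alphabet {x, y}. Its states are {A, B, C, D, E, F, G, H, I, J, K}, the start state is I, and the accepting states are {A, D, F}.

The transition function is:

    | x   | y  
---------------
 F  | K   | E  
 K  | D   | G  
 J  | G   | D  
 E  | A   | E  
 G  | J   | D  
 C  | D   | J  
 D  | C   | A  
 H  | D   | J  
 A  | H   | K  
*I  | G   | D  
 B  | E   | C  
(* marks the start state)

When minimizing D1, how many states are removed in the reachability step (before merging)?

No path from I leads to B, E, F; the other 8 states are all reachable.

3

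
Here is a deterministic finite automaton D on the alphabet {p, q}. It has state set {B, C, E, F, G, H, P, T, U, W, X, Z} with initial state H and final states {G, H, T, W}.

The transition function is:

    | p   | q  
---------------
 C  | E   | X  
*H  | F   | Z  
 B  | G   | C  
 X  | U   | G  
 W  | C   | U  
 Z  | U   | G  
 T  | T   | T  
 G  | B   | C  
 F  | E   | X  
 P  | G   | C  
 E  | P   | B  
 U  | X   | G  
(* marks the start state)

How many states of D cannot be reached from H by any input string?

2

BFS from H reaches {B, C, E, F, G, H, P, U, X, Z}; the 2 state(s) T, W are never visited.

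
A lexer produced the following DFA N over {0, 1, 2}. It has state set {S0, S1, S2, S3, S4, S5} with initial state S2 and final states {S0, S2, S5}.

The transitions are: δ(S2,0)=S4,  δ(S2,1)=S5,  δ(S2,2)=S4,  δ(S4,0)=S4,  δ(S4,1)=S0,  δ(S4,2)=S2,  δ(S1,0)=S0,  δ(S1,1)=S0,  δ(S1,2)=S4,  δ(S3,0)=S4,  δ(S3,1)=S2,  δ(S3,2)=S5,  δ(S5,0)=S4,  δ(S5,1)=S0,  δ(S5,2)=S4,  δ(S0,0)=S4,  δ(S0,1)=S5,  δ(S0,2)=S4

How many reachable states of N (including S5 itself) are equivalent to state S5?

3

States {S1,S3} cannot be reached from the start state, so discard them.
Initial partition by acceptance: {S0,S2,S5} | {S4}.
Stable partition: {S0,S2,S5} | {S4} — 2 equivalence classes.
The equivalence class containing S5 is {S0,S2,S5}, of size 3.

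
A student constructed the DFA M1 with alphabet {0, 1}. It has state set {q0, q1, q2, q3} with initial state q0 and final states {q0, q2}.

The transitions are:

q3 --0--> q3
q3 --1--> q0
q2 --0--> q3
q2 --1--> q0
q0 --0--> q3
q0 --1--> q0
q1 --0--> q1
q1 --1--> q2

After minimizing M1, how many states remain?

First remove the unreachable states {q1,q2}; 2 states remain.
Start with accepting vs non-accepting: {q0} | {q3}.
No further refinement is possible. Final partition (2 blocks): {q0} | {q3}.

2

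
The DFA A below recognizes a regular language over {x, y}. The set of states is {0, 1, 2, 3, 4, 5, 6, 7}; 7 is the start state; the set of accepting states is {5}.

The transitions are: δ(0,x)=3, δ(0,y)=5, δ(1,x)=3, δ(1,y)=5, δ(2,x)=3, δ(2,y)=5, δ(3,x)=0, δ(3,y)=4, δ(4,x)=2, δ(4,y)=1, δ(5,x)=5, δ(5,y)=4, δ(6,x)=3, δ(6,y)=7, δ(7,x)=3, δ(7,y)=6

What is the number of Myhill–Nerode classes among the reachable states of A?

5

All states are reachable from the start state.
Start with accepting vs non-accepting: {5} | {0,1,2,3,4,6,7}.
Split {0,1,2,3,4,6,7} by δ(·,y) → {3,4,6,7} and {0,1,2}.
On input x, block {3,4,6,7} splits into {3,4} and {6,7}.
Refine {3,4} on symbol y: members go to different blocks, giving {3} and {4}.
No further refinement is possible. Final partition (5 blocks): {5} | {3} | {0,1,2} | {6,7} | {4}.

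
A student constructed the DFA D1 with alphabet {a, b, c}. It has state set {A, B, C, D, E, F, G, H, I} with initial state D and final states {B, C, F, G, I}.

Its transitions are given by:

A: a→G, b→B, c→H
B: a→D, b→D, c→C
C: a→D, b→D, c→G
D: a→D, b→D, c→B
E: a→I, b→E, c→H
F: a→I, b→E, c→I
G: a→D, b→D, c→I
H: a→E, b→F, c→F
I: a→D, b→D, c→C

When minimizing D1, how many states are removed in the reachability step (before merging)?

4

Starting at D and following transitions, the reachable set is {B, C, D, G, I}. That leaves A, E, F, H unreachable — 4 in total.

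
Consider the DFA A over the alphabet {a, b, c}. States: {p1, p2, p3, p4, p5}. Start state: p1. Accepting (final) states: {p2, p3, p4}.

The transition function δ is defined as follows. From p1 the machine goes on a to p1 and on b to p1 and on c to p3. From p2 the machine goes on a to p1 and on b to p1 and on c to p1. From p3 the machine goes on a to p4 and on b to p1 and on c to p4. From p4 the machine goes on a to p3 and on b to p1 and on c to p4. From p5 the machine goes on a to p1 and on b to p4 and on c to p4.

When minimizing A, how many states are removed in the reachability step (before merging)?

2

Starting at p1 and following transitions, the reachable set is {p1, p3, p4}. That leaves p2, p5 unreachable — 2 in total.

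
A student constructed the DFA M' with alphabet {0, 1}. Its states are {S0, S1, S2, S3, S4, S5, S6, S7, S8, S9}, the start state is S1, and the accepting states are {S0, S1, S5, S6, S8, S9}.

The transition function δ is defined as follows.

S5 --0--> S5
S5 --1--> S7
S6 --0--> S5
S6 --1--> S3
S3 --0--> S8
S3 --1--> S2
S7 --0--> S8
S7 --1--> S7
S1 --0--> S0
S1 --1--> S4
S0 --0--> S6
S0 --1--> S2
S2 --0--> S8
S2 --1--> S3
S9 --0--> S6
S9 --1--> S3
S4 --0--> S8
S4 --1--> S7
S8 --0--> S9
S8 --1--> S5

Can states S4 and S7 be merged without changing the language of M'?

All states are reachable from the start state.
Initial partition by acceptance: {S0,S1,S5,S6,S8,S9} | {S2,S3,S4,S7}.
Refine {S0,S1,S5,S6,S8,S9} on symbol 1: members go to different blocks, giving {S0,S1,S5,S6,S9} and {S8}.
No further refinement is possible. Final partition (3 blocks): {S0,S1,S5,S6,S9} | {S2,S3,S4,S7} | {S8}.
S4 and S7 lie in the same block of the stable partition, so they are equivalent — no string distinguishes them.

Yes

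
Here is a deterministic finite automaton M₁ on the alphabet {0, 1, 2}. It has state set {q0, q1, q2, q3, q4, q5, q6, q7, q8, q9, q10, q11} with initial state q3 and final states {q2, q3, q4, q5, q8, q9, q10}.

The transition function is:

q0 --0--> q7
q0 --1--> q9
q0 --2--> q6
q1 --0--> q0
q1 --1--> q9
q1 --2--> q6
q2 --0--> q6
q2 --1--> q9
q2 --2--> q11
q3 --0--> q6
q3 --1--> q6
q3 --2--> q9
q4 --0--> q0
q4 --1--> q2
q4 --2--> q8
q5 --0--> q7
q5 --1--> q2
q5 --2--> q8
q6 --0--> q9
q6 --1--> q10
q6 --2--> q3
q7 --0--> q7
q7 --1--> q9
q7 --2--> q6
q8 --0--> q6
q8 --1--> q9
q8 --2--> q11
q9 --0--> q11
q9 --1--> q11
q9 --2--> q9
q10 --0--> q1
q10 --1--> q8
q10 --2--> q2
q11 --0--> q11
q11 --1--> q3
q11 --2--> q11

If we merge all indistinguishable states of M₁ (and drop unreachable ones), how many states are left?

7

States {q4,q5} cannot be reached from the start state, so discard them.
Start with accepting vs non-accepting: {q2,q3,q8,q9,q10} | {q0,q1,q6,q7,q11}.
Refine {q2,q3,q8,q9,q10} on symbol 1: members go to different blocks, giving {q2,q8,q10} and {q3,q9}.
Refine {q2,q8,q10} on symbol 1: members go to different blocks, giving {q2,q8} and {q10}.
Refine {q0,q1,q6,q7,q11} on symbol 0: members go to different blocks, giving {q0,q1,q7,q11} and {q6}.
Split {q0,q1,q7,q11} by δ(·,2) → {q0,q1,q7} and {q11}.
Refine {q3,q9} on symbol 0: members go to different blocks, giving {q3} and {q9}.
No further refinement is possible. Final partition (7 blocks): {q2,q8} | {q0,q1,q7} | {q3} | {q10} | {q6} | {q11} | {q9}.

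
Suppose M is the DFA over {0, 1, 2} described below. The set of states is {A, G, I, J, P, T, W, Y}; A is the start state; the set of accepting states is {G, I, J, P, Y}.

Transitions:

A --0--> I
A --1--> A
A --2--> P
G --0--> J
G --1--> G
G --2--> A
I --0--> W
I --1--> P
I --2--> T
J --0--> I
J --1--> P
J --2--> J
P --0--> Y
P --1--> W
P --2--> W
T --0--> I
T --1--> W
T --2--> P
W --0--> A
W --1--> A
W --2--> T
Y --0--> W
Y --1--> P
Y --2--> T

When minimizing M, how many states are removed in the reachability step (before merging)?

BFS from A reaches {A, I, P, T, W, Y}; the 2 state(s) G, J are never visited.

2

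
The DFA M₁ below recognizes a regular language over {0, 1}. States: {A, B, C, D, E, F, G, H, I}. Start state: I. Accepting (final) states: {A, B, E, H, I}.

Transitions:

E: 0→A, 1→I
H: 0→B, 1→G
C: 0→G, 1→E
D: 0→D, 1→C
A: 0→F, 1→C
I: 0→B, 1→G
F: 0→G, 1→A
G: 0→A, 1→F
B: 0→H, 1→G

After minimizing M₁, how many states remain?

States {D} cannot be reached from the start state, so discard them.
Start with accepting vs non-accepting: {A,B,E,H,I} | {C,F,G}.
Refine {A,B,E,H,I} on symbol 0: members go to different blocks, giving {B,E,H,I} and {A}.
Split {B,E,H,I} by δ(·,0) → {B,H,I} and {E}.
Refine {C,F,G} on symbol 0: members go to different blocks, giving {C,F} and {G}.
Refine {C,F} on symbol 1: members go to different blocks, giving {C} and {F}.
The partition is now stable with 6 blocks: {B,H,I} | {C} | {A} | {E} | {G} | {F}.

6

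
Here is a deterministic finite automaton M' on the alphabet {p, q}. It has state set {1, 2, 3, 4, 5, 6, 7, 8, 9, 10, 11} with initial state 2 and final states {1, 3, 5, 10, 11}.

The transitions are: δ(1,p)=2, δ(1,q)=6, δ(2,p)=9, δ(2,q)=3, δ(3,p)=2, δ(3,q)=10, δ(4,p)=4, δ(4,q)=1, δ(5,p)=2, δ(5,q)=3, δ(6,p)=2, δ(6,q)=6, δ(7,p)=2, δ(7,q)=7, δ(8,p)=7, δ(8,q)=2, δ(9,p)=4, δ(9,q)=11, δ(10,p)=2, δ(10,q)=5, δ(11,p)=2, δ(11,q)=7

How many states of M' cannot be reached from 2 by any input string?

1

BFS from 2 reaches {1, 2, 3, 4, 5, 6, 7, 9, 10, 11}; the 1 state(s) 8 are never visited.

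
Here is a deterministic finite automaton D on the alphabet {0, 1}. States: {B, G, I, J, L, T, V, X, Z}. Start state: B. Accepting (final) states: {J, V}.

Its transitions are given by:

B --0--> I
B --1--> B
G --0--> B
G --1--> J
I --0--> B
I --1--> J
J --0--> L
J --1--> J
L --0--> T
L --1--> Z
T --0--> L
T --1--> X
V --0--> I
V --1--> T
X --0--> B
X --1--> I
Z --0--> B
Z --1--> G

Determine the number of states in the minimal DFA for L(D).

Reachable states from the start: {B,G,I,J,L,T,X,Z}. Unreachable: {V} — drop them.
Start with accepting vs non-accepting: {J} | {B,G,I,L,T,X,Z}.
On input 1, block {B,G,I,L,T,X,Z} splits into {B,L,T,X,Z} and {G,I}.
Split {B,L,T,X,Z} by δ(·,0) → {L,T,X,Z} and {B}.
Refine {L,T,X,Z} on symbol 0: members go to different blocks, giving {L,T} and {X,Z}.
No further refinement is possible. Final partition (5 blocks): {J} | {L,T} | {G,I} | {B} | {X,Z}.

5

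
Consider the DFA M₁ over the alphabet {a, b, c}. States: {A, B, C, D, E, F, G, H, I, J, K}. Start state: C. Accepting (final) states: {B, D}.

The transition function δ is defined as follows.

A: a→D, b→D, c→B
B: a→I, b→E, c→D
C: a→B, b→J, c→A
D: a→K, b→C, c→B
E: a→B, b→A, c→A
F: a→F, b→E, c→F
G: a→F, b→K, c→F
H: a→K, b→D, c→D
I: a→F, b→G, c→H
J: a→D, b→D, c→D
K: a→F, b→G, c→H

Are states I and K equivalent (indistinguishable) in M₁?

Yes

Every state is reachable, so we keep all 11.
P0 = {B,D} | {A,C,E,F,G,H,I,J,K}.
On input a, block {A,C,E,F,G,H,I,J,K} splits into {F,G,H,I,K} and {A,C,E,J}.
Split {F,G,H,I,K} by δ(·,b) → {G,I,K} and {F} and {H}.
Refine {G,I,K} on symbol c: members go to different blocks, giving {I,K} and {G}.
On input b, block {A,C,E,J} splits into {A,J} and {C,E}.
Stable partition: {B,D} | {I,K} | {A,J} | {F} | {H} | {G} | {C,E} — 7 equivalence classes.
I and K lie in the same block of the stable partition, so they are equivalent — no string distinguishes them.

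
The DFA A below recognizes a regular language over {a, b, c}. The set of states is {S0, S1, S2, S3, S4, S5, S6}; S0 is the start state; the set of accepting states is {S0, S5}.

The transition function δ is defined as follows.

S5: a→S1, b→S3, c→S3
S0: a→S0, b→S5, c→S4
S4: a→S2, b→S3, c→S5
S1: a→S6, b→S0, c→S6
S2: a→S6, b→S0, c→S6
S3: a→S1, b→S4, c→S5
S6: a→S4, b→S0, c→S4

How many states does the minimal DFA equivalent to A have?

Every state is reachable, so we keep all 7.
Start with accepting vs non-accepting: {S0,S5} | {S1,S2,S3,S4,S6}.
Split {S0,S5} by δ(·,a) → {S0} and {S5}.
On input b, block {S1,S2,S3,S4,S6} splits into {S1,S2,S6} and {S3,S4}.
Refine {S1,S2,S6} on symbol a: members go to different blocks, giving {S1,S2} and {S6}.
Stable partition: {S0} | {S1,S2} | {S5} | {S3,S4} | {S6} — 5 equivalence classes.

5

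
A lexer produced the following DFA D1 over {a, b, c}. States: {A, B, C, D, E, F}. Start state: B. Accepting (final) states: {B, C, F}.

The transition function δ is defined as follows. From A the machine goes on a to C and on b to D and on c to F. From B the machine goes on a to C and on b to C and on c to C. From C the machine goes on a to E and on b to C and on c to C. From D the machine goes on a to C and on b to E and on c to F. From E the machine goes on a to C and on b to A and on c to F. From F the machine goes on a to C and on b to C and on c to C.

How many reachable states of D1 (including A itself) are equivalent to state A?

Every state is reachable, so we keep all 6.
P0 = {B,C,F} | {A,D,E}.
Split {B,C,F} by δ(·,a) → {B,F} and {C}.
Stable partition: {B,F} | {A,D,E} | {C} — 3 equivalence classes.
The equivalence class containing A is {A,D,E}, of size 3.

3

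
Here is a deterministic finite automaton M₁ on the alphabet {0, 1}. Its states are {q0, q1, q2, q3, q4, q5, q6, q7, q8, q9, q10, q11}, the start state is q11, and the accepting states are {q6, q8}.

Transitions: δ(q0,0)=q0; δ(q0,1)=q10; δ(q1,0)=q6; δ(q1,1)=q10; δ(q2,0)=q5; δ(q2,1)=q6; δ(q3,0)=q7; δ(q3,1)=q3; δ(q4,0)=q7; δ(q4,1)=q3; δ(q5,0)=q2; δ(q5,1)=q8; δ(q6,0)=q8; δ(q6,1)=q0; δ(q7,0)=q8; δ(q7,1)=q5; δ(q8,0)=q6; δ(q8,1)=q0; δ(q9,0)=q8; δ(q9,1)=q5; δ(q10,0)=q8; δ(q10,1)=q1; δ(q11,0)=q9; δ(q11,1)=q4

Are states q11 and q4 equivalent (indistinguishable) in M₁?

Yes

Every state is reachable, so we keep all 12.
Initial partition by acceptance: {q6,q8} | {q0,q1,q2,q3,q4,q5,q7,q9,q10,q11}.
On input 0, block {q0,q1,q2,q3,q4,q5,q7,q9,q10,q11} splits into {q0,q2,q3,q4,q5,q11} and {q1,q7,q9,q10}.
On input 0, block {q0,q2,q3,q4,q5,q11} splits into {q0,q2,q5} and {q3,q4,q11}.
Refine {q0,q2,q5} on symbol 1: members go to different blocks, giving {q2,q5} and {q0}.
On input 1, block {q1,q7,q9,q10} splits into {q1,q10} and {q7,q9}.
The partition is now stable with 6 blocks: {q6,q8} | {q2,q5} | {q1,q10} | {q3,q4,q11} | {q0} | {q7,q9}.
q11 and q4 lie in the same block of the stable partition, so they are equivalent — no string distinguishes them.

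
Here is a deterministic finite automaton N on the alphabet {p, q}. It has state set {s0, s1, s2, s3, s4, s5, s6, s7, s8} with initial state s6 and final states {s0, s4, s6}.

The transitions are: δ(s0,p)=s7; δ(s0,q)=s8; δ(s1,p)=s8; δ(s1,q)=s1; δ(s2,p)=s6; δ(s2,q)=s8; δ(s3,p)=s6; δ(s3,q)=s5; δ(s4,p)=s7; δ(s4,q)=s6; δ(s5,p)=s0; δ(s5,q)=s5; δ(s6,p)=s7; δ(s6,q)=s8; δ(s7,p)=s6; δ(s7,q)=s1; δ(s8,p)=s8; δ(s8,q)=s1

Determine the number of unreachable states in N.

5

Starting at s6 and following transitions, the reachable set is {s1, s6, s7, s8}. That leaves s0, s2, s3, s4, s5 unreachable — 5 in total.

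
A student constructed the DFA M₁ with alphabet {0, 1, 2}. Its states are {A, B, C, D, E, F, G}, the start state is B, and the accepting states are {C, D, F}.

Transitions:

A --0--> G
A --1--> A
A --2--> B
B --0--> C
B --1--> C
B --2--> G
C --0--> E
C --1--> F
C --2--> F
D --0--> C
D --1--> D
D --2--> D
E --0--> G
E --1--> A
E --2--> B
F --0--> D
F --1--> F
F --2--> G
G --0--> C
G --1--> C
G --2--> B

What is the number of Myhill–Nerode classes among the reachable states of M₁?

5

P0 = {C,D,F} | {A,B,E,G}.
On input 0, block {C,D,F} splits into {D,F} and {C}.
On input 0, block {D,F} splits into {D} and {F}.
Refine {A,B,E,G} on symbol 0: members go to different blocks, giving {A,E} and {B,G}.
The partition is now stable with 5 blocks: {D} | {A,E} | {C} | {F} | {B,G}.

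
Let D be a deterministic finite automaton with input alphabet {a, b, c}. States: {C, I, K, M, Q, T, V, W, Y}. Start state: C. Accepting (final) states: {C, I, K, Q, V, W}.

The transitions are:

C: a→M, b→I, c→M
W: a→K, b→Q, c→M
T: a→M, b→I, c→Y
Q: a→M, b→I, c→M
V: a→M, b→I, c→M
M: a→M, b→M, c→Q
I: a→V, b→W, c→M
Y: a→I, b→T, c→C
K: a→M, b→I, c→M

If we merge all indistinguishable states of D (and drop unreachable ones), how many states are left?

States {T,Y} cannot be reached from the start state, so discard them.
Start with accepting vs non-accepting: {C,I,K,Q,V,W} | {M}.
On input a, block {C,I,K,Q,V,W} splits into {C,K,Q,V} and {I,W}.
On input b, block {I,W} splits into {I} and {W}.
Stable partition: {C,K,Q,V} | {M} | {I} | {W} — 4 equivalence classes.

4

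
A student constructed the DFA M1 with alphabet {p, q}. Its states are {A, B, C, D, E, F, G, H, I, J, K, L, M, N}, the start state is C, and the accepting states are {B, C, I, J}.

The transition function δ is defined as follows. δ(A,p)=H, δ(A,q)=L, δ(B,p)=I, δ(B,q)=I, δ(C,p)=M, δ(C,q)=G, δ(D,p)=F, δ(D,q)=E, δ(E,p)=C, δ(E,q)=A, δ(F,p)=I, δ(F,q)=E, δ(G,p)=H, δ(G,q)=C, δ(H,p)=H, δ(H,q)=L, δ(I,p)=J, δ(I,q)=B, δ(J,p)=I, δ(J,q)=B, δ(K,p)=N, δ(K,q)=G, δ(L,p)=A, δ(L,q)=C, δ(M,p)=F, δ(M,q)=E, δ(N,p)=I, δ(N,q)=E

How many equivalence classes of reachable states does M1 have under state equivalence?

7

Reachable states from the start: {A,B,C,E,F,G,H,I,J,L,M}. Unreachable: {D,K,N} — drop them.
Initial partition by acceptance: {B,C,I,J} | {A,E,F,G,H,L,M}.
On input p, block {B,C,I,J} splits into {B,I,J} and {C}.
Split {A,E,F,G,H,L,M} by δ(·,p) → {A,G,H,L,M} and {E} and {F}.
On input p, block {A,G,H,L,M} splits into {A,G,H,L} and {M}.
On input q, block {A,G,H,L} splits into {A,H} and {G,L}.
The partition is now stable with 7 blocks: {B,I,J} | {A,H} | {C} | {E} | {F} | {M} | {G,L}.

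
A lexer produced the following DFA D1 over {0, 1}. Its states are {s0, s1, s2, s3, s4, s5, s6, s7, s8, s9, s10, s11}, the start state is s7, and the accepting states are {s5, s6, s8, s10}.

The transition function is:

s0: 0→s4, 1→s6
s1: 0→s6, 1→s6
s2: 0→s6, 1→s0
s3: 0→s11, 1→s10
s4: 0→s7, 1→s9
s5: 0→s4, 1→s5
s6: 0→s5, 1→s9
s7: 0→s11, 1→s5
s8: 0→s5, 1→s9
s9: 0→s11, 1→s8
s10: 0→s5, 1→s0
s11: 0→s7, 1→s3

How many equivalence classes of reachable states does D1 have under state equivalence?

5

States {s1,s2} cannot be reached from the start state, so discard them.
P0 = {s5,s6,s8,s10} | {s0,s3,s4,s7,s9,s11}.
On input 0, block {s5,s6,s8,s10} splits into {s6,s8,s10} and {s5}.
Split {s0,s3,s4,s7,s9,s11} by δ(·,1) → {s0,s3,s9} and {s4,s11} and {s7}.
No further refinement is possible. Final partition (5 blocks): {s6,s8,s10} | {s0,s3,s9} | {s5} | {s4,s11} | {s7}.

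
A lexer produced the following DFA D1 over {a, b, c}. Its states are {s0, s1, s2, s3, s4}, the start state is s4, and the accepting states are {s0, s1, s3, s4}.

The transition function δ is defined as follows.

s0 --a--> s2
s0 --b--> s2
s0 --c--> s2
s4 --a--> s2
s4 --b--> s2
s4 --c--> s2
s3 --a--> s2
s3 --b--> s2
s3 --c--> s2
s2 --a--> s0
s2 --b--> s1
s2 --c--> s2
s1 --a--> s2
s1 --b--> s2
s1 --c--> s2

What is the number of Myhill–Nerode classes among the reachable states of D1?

States {s3} cannot be reached from the start state, so discard them.
Start with accepting vs non-accepting: {s0,s1,s4} | {s2}.
Stable partition: {s0,s1,s4} | {s2} — 2 equivalence classes.

2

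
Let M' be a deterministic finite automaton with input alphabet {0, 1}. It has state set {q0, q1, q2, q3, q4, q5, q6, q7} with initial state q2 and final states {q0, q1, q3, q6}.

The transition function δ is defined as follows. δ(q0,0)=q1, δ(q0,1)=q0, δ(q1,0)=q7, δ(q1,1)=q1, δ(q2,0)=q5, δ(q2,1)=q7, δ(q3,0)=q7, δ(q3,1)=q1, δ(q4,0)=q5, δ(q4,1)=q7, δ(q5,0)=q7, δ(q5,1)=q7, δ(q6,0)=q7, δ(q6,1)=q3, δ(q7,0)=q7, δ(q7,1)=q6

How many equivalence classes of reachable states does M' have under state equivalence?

First remove the unreachable states {q0,q4}; 6 states remain.
Initial partition by acceptance: {q1,q3,q6} | {q2,q5,q7}.
On input 1, block {q2,q5,q7} splits into {q2,q5} and {q7}.
Refine {q2,q5} on symbol 0: members go to different blocks, giving {q2} and {q5}.
The partition is now stable with 4 blocks: {q1,q3,q6} | {q2} | {q7} | {q5}.

4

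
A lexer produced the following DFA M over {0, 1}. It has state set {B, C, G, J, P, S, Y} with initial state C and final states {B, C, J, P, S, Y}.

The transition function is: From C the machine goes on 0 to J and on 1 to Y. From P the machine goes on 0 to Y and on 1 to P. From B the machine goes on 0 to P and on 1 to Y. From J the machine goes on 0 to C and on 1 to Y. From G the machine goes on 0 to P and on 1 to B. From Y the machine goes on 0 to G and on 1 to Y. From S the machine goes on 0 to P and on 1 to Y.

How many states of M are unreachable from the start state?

1

BFS from C reaches {B, C, G, J, P, Y}; the 1 state(s) S are never visited.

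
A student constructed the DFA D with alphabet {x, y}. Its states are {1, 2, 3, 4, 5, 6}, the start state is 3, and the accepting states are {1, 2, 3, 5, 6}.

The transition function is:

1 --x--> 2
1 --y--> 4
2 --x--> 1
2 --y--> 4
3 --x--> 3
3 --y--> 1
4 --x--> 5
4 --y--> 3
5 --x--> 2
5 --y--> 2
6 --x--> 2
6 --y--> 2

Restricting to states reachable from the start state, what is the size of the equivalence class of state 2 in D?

2

First remove the unreachable states {6}; 5 states remain.
P0 = {1,2,3,5} | {4}.
Split {1,2,3,5} by δ(·,y) → {1,2} and {3,5}.
On input x, block {3,5} splits into {3} and {5}.
Stable partition: {1,2} | {4} | {3} | {5} — 4 equivalence classes.
The equivalence class containing 2 is {1,2}, of size 2.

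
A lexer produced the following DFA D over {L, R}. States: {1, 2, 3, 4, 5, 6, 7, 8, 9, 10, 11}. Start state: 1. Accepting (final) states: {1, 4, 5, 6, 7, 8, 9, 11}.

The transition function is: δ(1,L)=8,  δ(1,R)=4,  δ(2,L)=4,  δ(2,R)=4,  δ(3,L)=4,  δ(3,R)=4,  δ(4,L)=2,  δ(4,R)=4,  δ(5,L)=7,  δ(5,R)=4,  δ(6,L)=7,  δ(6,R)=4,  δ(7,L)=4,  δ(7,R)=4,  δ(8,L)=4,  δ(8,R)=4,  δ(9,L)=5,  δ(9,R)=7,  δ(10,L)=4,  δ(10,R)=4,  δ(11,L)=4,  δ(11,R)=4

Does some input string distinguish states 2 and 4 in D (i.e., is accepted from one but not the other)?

States {3,5,6,7,9,10,11} cannot be reached from the start state, so discard them.
Start with accepting vs non-accepting: {1,4,8} | {2}.
On input L, block {1,4,8} splits into {1,8} and {4}.
Refine {1,8} on symbol L: members go to different blocks, giving {1} and {8}.
The partition is now stable with 4 blocks: {1} | {2} | {4} | {8}.
2 and 4 end up in different blocks, so they are distinguishable. For instance, the string 'ε' is accepted from only 4.

Yes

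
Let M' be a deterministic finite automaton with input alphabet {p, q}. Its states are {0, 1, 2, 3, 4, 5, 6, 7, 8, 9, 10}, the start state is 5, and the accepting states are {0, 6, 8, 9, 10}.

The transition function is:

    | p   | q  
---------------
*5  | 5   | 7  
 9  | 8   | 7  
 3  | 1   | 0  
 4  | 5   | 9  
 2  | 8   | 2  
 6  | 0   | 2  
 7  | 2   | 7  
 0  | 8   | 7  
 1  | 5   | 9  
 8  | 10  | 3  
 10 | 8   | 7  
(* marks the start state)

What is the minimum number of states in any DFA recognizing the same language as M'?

States {4,6} cannot be reached from the start state, so discard them.
Start with accepting vs non-accepting: {0,8,9,10} | {1,2,3,5,7}.
Refine {1,2,3,5,7} on symbol p: members go to different blocks, giving {1,3,5,7} and {2}.
Refine {1,3,5,7} on symbol p: members go to different blocks, giving {1,3,5} and {7}.
Refine {0,8,9,10} on symbol q: members go to different blocks, giving {0,9,10} and {8}.
Split {1,3,5} by δ(·,q) → {1,3} and {5}.
On input p, block {1,3} splits into {1} and {3}.
No further refinement is possible. Final partition (7 blocks): {0,9,10} | {1} | {2} | {7} | {8} | {5} | {3}.

7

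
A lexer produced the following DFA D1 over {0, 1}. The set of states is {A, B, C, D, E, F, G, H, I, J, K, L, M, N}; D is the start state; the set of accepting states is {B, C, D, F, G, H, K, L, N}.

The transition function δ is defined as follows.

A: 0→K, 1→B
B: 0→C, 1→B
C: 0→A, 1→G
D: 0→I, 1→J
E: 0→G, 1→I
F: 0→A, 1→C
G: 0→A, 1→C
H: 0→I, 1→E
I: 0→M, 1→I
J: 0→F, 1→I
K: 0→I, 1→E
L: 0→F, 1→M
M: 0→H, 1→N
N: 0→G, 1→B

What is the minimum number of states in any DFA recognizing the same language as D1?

6

First remove the unreachable states {L}; 13 states remain.
Initial partition by acceptance: {B,C,D,F,G,H,K,N} | {A,E,I,J,M}.
On input 0, block {B,C,D,F,G,H,K,N} splits into {C,D,F,G,H,K} and {B,N}.
Refine {C,D,F,G,H,K} on symbol 1: members go to different blocks, giving {C,F,G} and {D,H,K}.
Refine {A,E,I,J,M} on symbol 0: members go to different blocks, giving {A,M} and {E,J} and {I}.
The partition is now stable with 6 blocks: {C,F,G} | {A,M} | {B,N} | {D,H,K} | {E,J} | {I}.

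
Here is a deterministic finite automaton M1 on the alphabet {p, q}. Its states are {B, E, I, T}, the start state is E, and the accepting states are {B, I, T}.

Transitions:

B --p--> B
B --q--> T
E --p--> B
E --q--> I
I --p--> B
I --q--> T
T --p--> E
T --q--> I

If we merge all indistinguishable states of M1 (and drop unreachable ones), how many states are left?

P0 = {B,I,T} | {E}.
Split {B,I,T} by δ(·,p) → {B,I} and {T}.
The partition is now stable with 3 blocks: {B,I} | {E} | {T}.

3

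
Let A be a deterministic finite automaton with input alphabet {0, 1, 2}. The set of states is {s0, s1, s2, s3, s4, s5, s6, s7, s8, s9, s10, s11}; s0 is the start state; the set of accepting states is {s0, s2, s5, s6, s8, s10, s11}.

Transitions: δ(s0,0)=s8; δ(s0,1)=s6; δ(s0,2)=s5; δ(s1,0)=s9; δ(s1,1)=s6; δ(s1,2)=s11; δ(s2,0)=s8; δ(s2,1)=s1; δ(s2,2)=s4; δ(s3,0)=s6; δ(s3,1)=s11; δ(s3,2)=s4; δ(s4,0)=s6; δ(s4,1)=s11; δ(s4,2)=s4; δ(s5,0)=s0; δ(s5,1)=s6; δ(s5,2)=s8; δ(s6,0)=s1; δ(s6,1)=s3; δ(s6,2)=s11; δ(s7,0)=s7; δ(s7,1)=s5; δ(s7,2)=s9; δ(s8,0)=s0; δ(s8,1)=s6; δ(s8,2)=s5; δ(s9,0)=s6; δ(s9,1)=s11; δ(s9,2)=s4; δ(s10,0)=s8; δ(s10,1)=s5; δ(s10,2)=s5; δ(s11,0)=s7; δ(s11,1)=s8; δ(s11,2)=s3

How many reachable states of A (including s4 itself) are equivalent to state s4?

States {s2,s10} cannot be reached from the start state, so discard them.
Start with accepting vs non-accepting: {s0,s5,s6,s8,s11} | {s1,s3,s4,s7,s9}.
Split {s0,s5,s6,s8,s11} by δ(·,0) → {s0,s5,s8} and {s6,s11}.
Refine {s1,s3,s4,s7,s9} on symbol 0: members go to different blocks, giving {s3,s4,s9} and {s1,s7}.
Split {s6,s11} by δ(·,1) → {s6} and {s11}.
Refine {s1,s7} on symbol 0: members go to different blocks, giving {s1} and {s7}.
Stable partition: {s0,s5,s8} | {s3,s4,s9} | {s6} | {s1} | {s11} | {s7} — 6 equivalence classes.
The equivalence class containing s4 is {s3,s4,s9}, of size 3.

3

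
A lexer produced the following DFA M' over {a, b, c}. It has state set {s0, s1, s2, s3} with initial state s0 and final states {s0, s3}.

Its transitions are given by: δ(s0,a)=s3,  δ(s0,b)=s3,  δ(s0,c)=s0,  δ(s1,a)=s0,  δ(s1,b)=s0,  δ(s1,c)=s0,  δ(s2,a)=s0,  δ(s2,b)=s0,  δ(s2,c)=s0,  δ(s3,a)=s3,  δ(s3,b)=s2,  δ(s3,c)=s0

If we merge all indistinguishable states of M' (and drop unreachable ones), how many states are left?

First remove the unreachable states {s1}; 3 states remain.
Start with accepting vs non-accepting: {s0,s3} | {s2}.
On input b, block {s0,s3} splits into {s0} and {s3}.
No further refinement is possible. Final partition (3 blocks): {s0} | {s2} | {s3}.

3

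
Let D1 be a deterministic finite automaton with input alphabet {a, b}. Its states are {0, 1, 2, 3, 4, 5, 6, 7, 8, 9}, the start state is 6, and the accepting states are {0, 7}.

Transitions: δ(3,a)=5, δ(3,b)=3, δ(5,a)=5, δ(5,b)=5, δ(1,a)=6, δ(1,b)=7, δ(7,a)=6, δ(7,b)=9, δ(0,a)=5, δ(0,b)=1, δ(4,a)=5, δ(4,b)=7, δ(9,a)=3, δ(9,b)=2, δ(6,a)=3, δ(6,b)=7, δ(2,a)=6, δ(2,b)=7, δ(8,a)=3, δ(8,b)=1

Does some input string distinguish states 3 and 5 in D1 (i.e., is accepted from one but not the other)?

First remove the unreachable states {0,1,4,8}; 6 states remain.
Initial partition by acceptance: {7} | {2,3,5,6,9}.
On input b, block {2,3,5,6,9} splits into {3,5,9} and {2,6}.
Refine {3,5,9} on symbol b: members go to different blocks, giving {3,5} and {9}.
Split {2,6} by δ(·,a) → {2} and {6}.
No further refinement is possible. Final partition (5 blocks): {7} | {3,5} | {2} | {9} | {6}.
3 and 5 lie in the same block of the stable partition, so they are equivalent — no string distinguishes them.

No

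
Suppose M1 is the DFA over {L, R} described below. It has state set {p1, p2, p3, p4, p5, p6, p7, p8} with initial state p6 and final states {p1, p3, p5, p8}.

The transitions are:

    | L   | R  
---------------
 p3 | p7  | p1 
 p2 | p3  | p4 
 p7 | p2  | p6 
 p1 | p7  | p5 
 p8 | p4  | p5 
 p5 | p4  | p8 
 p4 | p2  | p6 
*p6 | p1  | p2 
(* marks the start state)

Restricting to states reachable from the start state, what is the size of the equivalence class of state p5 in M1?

Start with accepting vs non-accepting: {p1,p3,p5,p8} | {p2,p4,p6,p7}.
On input L, block {p2,p4,p6,p7} splits into {p2,p6} and {p4,p7}.
Refine {p2,p6} on symbol R: members go to different blocks, giving {p2} and {p6}.
Stable partition: {p1,p3,p5,p8} | {p2} | {p4,p7} | {p6} — 4 equivalence classes.
The equivalence class containing p5 is {p1,p3,p5,p8}, of size 4.

4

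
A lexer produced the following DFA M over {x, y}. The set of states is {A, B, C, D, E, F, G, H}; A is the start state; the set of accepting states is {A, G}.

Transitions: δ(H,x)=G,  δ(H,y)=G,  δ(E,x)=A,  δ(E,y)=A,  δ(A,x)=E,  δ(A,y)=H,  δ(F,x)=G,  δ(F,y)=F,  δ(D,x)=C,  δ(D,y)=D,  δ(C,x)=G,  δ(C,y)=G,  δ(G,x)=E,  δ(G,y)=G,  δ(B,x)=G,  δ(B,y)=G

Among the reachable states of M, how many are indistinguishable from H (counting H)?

First remove the unreachable states {B,C,D,F}; 4 states remain.
Start with accepting vs non-accepting: {A,G} | {E,H}.
Split {A,G} by δ(·,y) → {A} and {G}.
Refine {E,H} on symbol x: members go to different blocks, giving {E} and {H}.
No further refinement is possible. Final partition (4 blocks): {A} | {E} | {G} | {H}.
The equivalence class containing H is {H}, of size 1.

1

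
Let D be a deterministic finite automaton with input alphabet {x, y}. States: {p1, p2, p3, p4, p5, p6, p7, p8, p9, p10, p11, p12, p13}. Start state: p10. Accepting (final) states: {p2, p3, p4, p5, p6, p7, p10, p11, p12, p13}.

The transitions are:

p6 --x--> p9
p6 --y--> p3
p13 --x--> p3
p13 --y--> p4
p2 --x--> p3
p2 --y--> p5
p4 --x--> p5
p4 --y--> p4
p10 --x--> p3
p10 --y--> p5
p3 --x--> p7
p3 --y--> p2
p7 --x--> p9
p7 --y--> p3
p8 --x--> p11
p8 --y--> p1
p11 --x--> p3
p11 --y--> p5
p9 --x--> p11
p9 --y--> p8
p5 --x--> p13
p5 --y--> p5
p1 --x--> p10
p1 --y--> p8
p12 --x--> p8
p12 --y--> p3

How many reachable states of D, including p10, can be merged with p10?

3

Reachable states from the start: {p1,p2,p3,p4,p5,p7,p8,p9,p10,p11,p13}. Unreachable: {p6,p12} — drop them.
P0 = {p2,p3,p4,p5,p7,p10,p11,p13} | {p1,p8,p9}.
On input x, block {p2,p3,p4,p5,p7,p10,p11,p13} splits into {p2,p3,p4,p5,p10,p11,p13} and {p7}.
On input x, block {p2,p3,p4,p5,p10,p11,p13} splits into {p2,p4,p5,p10,p11,p13} and {p3}.
Refine {p2,p4,p5,p10,p11,p13} on symbol x: members go to different blocks, giving {p2,p10,p11,p13} and {p4,p5}.
Split {p4,p5} by δ(·,x) → {p4} and {p5}.
Refine {p2,p10,p11,p13} on symbol y: members go to different blocks, giving {p2,p10,p11} and {p13}.
No further refinement is possible. Final partition (7 blocks): {p2,p10,p11} | {p1,p8,p9} | {p7} | {p3} | {p4} | {p5} | {p13}.
State p10 belongs to the block {p2,p10,p11}, which has 3 states.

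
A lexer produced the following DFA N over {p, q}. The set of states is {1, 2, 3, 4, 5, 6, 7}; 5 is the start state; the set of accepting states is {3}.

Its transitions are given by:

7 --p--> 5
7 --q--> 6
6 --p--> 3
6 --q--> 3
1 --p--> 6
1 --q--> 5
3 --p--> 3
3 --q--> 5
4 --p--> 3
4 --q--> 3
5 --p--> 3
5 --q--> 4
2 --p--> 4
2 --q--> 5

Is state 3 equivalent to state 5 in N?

Reachable states from the start: {3,4,5}. Unreachable: {1,2,6,7} — drop them.
Start with accepting vs non-accepting: {3} | {4,5}.
Refine {4,5} on symbol q: members go to different blocks, giving {4} and {5}.
No further refinement is possible. Final partition (3 blocks): {3} | {4} | {5}.
3 and 5 end up in different blocks, so they are distinguishable. For instance, the string 'ε' is accepted from only 3.

No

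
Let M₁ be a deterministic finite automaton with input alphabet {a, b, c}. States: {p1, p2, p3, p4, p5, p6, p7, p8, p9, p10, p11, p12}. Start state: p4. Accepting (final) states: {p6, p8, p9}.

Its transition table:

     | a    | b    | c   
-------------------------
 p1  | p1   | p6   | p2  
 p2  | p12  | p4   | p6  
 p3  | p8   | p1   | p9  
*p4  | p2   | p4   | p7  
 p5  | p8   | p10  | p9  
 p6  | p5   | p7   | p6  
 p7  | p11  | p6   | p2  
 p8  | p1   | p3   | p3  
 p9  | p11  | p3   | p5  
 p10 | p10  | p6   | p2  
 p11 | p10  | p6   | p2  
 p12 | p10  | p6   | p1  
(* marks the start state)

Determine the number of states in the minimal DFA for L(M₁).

All states are reachable from the start state.
Initial partition by acceptance: {p6,p8,p9} | {p1,p2,p3,p4,p5,p7,p10,p11,p12}.
On input c, block {p6,p8,p9} splits into {p8,p9} and {p6}.
Split {p1,p2,p3,p4,p5,p7,p10,p11,p12} by δ(·,a) → {p1,p2,p4,p7,p10,p11,p12} and {p3,p5}.
Refine {p1,p2,p4,p7,p10,p11,p12} on symbol b: members go to different blocks, giving {p1,p7,p10,p11,p12} and {p2,p4}.
On input c, block {p1,p7,p10,p11,p12} splits into {p1,p7,p10,p11} and {p12}.
Refine {p2,p4} on symbol a: members go to different blocks, giving {p2} and {p4}.
The partition is now stable with 7 blocks: {p8,p9} | {p1,p7,p10,p11} | {p6} | {p3,p5} | {p2} | {p12} | {p4}.

7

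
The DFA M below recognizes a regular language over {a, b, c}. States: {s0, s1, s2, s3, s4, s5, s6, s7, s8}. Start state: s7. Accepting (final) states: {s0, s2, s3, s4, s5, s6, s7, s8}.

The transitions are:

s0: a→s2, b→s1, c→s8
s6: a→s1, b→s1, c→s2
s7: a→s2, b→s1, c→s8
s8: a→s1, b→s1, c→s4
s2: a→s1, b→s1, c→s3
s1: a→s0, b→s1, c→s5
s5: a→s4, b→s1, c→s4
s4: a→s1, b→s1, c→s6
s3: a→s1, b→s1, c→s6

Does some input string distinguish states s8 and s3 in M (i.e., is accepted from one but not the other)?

All states are reachable from the start state.
P0 = {s0,s2,s3,s4,s5,s6,s7,s8} | {s1}.
Refine {s0,s2,s3,s4,s5,s6,s7,s8} on symbol a: members go to different blocks, giving {s2,s3,s4,s6,s8} and {s0,s5,s7}.
Stable partition: {s2,s3,s4,s6,s8} | {s1} | {s0,s5,s7} — 3 equivalence classes.
s8 and s3 lie in the same block of the stable partition, so they are equivalent — no string distinguishes them.

No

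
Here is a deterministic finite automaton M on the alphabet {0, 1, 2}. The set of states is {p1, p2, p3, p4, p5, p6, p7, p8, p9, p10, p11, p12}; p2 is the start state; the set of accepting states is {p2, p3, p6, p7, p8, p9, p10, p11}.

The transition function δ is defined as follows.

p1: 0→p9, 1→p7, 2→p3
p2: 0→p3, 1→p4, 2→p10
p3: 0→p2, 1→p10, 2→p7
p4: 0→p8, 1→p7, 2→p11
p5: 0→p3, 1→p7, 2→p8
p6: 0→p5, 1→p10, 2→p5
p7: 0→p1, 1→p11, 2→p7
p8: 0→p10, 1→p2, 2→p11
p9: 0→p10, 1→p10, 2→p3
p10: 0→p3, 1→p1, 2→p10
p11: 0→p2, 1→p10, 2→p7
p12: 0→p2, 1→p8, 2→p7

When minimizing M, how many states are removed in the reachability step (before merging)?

BFS from p2 reaches {p1, p2, p3, p4, p7, p8, p9, p10, p11}; the 3 state(s) p5, p6, p12 are never visited.

3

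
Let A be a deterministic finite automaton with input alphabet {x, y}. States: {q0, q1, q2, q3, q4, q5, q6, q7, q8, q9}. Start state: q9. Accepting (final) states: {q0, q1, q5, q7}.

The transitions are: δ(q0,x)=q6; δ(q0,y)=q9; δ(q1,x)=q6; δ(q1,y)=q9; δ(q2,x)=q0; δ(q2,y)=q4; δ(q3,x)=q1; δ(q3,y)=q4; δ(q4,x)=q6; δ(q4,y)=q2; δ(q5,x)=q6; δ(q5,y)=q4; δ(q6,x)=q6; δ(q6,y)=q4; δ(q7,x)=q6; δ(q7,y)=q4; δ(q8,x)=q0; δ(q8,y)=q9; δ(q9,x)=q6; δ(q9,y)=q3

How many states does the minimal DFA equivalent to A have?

First remove the unreachable states {q5,q7,q8}; 7 states remain.
P0 = {q0,q1} | {q2,q3,q4,q6,q9}.
Split {q2,q3,q4,q6,q9} by δ(·,x) → {q4,q6,q9} and {q2,q3}.
Refine {q4,q6,q9} on symbol y: members go to different blocks, giving {q4,q9} and {q6}.
Stable partition: {q0,q1} | {q4,q9} | {q2,q3} | {q6} — 4 equivalence classes.

4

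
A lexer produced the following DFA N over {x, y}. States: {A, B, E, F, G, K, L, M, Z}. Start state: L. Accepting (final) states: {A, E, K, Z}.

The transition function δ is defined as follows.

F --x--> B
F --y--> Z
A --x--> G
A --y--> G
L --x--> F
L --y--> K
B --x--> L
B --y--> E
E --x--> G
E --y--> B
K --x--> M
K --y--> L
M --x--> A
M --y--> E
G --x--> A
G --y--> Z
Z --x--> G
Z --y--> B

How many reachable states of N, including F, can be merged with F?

3

Every state is reachable, so we keep all 9.
Start with accepting vs non-accepting: {A,E,K,Z} | {B,F,G,L,M}.
Split {B,F,G,L,M} by δ(·,x) → {B,F,L} and {G,M}.
Split {A,E,K,Z} by δ(·,y) → {E,K,Z} and {A}.
The partition is now stable with 4 blocks: {E,K,Z} | {B,F,L} | {G,M} | {A}.
The equivalence class containing F is {B,F,L}, of size 3.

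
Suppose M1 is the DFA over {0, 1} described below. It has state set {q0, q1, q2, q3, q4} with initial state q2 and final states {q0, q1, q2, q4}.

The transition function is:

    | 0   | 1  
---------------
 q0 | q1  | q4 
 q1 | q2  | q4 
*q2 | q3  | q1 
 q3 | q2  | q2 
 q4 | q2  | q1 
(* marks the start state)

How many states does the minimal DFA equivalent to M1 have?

3

First remove the unreachable states {q0}; 4 states remain.
Start with accepting vs non-accepting: {q1,q2,q4} | {q3}.
Split {q1,q2,q4} by δ(·,0) → {q1,q4} and {q2}.
The partition is now stable with 3 blocks: {q1,q4} | {q3} | {q2}.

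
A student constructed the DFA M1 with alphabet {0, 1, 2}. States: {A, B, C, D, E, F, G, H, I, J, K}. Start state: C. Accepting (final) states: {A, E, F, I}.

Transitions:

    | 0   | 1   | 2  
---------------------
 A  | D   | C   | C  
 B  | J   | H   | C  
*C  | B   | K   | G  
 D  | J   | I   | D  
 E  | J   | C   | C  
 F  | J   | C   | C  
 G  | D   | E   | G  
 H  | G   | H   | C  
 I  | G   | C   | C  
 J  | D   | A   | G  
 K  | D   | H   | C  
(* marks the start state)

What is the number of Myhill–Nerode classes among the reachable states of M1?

States {F} cannot be reached from the start state, so discard them.
Initial partition by acceptance: {A,E,I} | {B,C,D,G,H,J,K}.
On input 1, block {B,C,D,G,H,J,K} splits into {B,C,H,K} and {D,G,J}.
Split {B,C,H,K} by δ(·,0) → {B,H,K} and {C}.
The partition is now stable with 4 blocks: {A,E,I} | {B,H,K} | {D,G,J} | {C}.

4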